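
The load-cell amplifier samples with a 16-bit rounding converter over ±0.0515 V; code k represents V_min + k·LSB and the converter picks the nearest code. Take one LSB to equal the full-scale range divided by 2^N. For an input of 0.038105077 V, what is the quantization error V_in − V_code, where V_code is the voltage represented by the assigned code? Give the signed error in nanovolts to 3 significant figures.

+295 nV

Range = 0.0515 − (-0.0515) = 0.103 V. LSB = 0.103 V / 2^16 ≈ 1.572 µV.
(V_in − V_min)/LSB = (0.038105077 − (-0.0515)) × 65536/0.103 = 57013.1876 → nearest code k = 57013.
V_code = -0.0515 + (57013/65536) × 0.103 = 0.038104782104 V.
V_in − V_code = 0.038105077 − (0.038104782104) = +295 nV.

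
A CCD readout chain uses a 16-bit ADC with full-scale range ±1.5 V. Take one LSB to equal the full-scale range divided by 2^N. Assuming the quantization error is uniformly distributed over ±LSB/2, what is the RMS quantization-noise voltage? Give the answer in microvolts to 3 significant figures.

13.2 µV

Span: 1.5 V − (-1.5 V) = 3 V.
LSB = 3 V ÷ 2^16 = 3/65536 V = 45.776 µV.
σ_q = LSB/√12 = 45.776 µV/3.4641 = 13.2 µV.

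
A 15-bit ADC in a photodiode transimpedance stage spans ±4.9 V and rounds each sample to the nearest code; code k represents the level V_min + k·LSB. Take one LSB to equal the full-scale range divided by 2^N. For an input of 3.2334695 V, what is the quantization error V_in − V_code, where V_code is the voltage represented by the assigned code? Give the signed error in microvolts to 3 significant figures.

Span: 4.9 V − (-4.9 V) = 9.8 V. LSB = 9.8 V / 2^15 ≈ 299.1 µV.
(3.2334695 − (-4.9)) / LSB = 8.1334695 × 32768/9.8 = 27195.6662. Nearest integer: k = 27196.
V_code = V_min + k × range/2^15 = -4.9 + 27196 × 9.8/32768 = 3.2335693359 V.
V_in − V_code = 3.2334695 − (3.2335693359) = −99.8 µV.

−99.8 µV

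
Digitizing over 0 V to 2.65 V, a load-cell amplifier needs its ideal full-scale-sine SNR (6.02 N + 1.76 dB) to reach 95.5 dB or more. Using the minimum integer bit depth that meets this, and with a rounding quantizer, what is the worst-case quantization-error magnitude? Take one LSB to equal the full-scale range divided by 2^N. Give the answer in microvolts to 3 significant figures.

Range is 2.65 V.
6.02 N + 1.76 ≥ 95.5 gives N ≥ 15.571, so the minimum integer is 16.
Step size = 2.65/65536 V = 40.436 µV.
Half an LSB is 20.2 µV.

20.2 µV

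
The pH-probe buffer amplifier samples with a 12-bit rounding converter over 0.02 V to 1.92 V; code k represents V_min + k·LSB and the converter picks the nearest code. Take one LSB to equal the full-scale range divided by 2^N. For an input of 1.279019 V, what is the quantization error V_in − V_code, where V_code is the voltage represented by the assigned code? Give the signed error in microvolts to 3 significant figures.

+83.5 µV

Range = 1.92 − (0.02) = 1.9 V. LSB = 1.9 V / 2^12 ≈ 463.9 µV.
(V_in − V_min)/LSB = (1.279019 − (0.02)) × 4096/1.9 = 2714.1799 → nearest code k = 2714.
Reconstructed level: 0.02 + 2714 × 1.9/4096 V = 1.278935547 V.
V_in − V_code = 1.279019 − (1.278935547) = +83.5 µV.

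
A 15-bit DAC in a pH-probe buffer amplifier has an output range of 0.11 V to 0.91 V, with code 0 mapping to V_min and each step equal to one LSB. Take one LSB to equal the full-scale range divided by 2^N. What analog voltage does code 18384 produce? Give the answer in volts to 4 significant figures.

0.5588 V

Full-scale range = 0.91 V − (0.11 V) = 0.8 V. LSB = 0.8 V / 2^15.
Output = V_min + (18384/32768) × range = 0.11 + 0.561035 × 0.8 V
      = 0.11 V + 0.448828 V = 0.558828 V.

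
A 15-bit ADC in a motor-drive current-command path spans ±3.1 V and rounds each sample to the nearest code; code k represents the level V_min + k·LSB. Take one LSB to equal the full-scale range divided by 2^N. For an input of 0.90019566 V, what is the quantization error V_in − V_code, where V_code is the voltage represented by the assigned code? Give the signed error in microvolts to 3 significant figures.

−60.7 µV

Range = 3.1 − (-3.1) = 6.2 V. LSB = 6.2 V / 2^15 ≈ 189.2 µV.
(0.90019566 − (-3.1)) / LSB = 4.00019566 × 32768/6.2 = 21141.6793. Nearest integer: k = 21142.
Reconstructed level: -3.1 + 21142 × 6.2/32768 V = 0.90025634766 V.
Error = V_in − V_code = 0.90019566 − (0.90025634766) = −60.7 µV.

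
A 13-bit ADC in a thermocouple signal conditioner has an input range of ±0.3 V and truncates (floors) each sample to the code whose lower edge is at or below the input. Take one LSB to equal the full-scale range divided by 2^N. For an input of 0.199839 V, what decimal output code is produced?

Full-scale range = 0.3 V − (-0.3 V) = 0.6 V. LSB = 0.6 V / 2^13 ≈ 73.24 µV.
(V_in − V_min) × 2^13/range = (0.199839 − (-0.3)) × 8192/0.6 = 6824.468.
Floor → code = 6824.

6824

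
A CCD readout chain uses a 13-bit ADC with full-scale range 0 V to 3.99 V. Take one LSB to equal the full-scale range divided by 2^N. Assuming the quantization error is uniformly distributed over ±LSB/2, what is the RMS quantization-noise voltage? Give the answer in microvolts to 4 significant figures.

Range is 3.99 V.
LSB = 3.99 V / 2^13 = 487.061 µV.
For a uniform distribution on [−LSB/2, +LSB/2], V_rms = LSB/√12 = 487.061 µV/3.4641 = 140.6 µV.

140.6 µV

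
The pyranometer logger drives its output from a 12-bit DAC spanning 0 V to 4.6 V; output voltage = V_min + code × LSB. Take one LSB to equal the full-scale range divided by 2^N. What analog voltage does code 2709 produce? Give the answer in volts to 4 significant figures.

3.042 V

Full-scale range = 4.6 V. LSB = 4.6 V / 2^12.
Output = V_min + (2709/4096) × range = 0 + 0.661377 × 4.6 V
      = 0 V + 3.04233 V = 3.04233 V.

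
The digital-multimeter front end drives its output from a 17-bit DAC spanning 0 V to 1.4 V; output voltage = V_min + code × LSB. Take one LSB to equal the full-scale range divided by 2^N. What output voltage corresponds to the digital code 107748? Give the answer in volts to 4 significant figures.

Full-scale range = 1.4 V. LSB = 1.4 V / 2^17.
V_out = V_min + code × LSB = 0 V + 107748 × 1.4 V / 131072
      = 0 V + 1.15087 V = 1.15087 V.

1.151 V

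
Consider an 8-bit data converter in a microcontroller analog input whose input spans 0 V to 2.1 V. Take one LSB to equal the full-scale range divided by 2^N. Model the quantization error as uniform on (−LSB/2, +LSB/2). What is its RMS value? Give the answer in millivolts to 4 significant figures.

Span = 2.1 V.
Step size = 2.1/256 V = 8.20313 mV.
V_rms = LSB/√12 = 8.20313 mV / √12 = 2.368 mV.

2.368 mV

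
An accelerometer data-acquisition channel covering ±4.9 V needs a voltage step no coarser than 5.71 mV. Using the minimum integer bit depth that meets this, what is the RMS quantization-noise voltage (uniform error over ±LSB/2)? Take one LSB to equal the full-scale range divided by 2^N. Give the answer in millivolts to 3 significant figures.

Span: 4.9 V − (-4.9 V) = 9.8 V.
Need 2^N ≥ 9.8 V / 5.71 mV = 1716 → N_min = 11.
LSB = 9.8 V / 2^11 = 4.7852 mV.
V_rms = LSB/√12 = 1.38 mV.

1.38 mV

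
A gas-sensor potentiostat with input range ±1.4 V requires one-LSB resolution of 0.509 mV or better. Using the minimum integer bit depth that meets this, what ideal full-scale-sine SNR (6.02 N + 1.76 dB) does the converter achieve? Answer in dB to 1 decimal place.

80.0 dB

Span: 1.4 V − (-1.4 V) = 2.8 V.
Required number of levels: 2.8/0.509 mV = 5501.0; smallest N with 2^N ≥ that is 13.
Ideal SNR at N = 13: 6.02·13 + 1.76 = 80.0 dB.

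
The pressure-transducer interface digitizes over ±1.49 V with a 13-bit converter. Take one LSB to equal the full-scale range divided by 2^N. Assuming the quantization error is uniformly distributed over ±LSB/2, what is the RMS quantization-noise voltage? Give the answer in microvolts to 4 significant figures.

105.0 µV

Full-scale range = 1.49 V − (-1.49 V) = 2.98 V.
One LSB is 2.98 V / 8192 = 363.770 µV.
For a uniform distribution on [−LSB/2, +LSB/2], V_rms = LSB/√12 = 363.770 µV/3.4641 = 105.0 µV.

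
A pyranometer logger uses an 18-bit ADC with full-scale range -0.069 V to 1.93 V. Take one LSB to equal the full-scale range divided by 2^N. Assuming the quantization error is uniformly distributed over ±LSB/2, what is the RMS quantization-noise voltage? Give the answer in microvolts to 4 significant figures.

Full-scale range = 1.93 V − (-0.069 V) = 1.999 V.
LSB = 1.999 V / 2^18 = 7.62558 µV.
V_rms = LSB/√12 = 7.62558 µV / √12 = 2.201 µV.

2.201 µV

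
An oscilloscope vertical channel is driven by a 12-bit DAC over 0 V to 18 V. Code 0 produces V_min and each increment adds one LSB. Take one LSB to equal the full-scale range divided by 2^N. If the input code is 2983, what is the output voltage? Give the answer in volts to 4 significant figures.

V_FS = 18 V. LSB = 18 V / 2^12.
V_out = V_min + code × LSB = 0 V + 2983 × 18 V / 4096
      = 0 + 13.1089 = 13.1089 V.

13.11 V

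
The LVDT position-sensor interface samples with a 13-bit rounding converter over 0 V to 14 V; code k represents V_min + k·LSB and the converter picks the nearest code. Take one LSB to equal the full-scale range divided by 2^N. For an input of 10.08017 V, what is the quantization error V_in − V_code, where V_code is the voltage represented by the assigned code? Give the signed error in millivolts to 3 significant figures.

V_FS = 14 V. LSB = 14 V / 2^13 ≈ 1.709 mV.
(10.08017 − (0)) / LSB = 10.08017 × 8192/14 = 5898.3395. Nearest integer: k = 5898.
V_code = V_min + k × range/2^13 = 0 + 5898 × 14/8192 = 10.07958984 V.
e = 10.08017 − (10.07958984) = +0.580 mV.

+0.580 mV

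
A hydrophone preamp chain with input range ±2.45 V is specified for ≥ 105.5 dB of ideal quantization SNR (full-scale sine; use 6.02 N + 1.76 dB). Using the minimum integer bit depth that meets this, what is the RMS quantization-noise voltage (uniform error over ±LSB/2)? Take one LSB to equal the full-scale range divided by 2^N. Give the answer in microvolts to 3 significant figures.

5.40 µV

Span: 2.45 V − (-2.45 V) = 4.9 V.
N ≥ (105.5 − 1.76)/6.02 = 17.233 → N_min = 18.
LSB = 4.9 V ÷ 2^18 = 4.9/262144 V = 18.692 µV.
RMS noise = LSB/√12 = 5.40 µV.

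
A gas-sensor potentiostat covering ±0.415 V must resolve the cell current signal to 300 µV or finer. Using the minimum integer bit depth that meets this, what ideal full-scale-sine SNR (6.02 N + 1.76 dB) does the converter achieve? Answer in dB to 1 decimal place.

74.0 dB

Range = 0.415 − (-0.415) = 0.83 V.
Required number of levels: 0.83/300 µV = 2766.7; smallest N with 2^N ≥ that is 12.
Ideal SNR at N = 12: 6.02·12 + 1.76 = 74.0 dB.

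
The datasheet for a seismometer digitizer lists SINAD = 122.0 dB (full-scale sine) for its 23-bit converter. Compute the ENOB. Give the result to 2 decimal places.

ENOB = (SINAD − 1.76) / 6.02 = (122.0 − 1.76) / 6.02 = 120.24 / 6.02 = 19.9734.

19.97 bits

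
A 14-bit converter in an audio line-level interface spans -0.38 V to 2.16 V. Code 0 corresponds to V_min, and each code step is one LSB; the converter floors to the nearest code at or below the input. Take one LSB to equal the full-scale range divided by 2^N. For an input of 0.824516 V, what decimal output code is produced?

7769

Full-scale range = 2.16 V − (-0.38 V) = 2.54 V. LSB = 2.54 V / 2^14 ≈ 155.0 µV.
V_in − V_min = 0.824516 − (-0.38) = 1.204516 V.
Divide by LSB: 1.204516 × 16384/2.54 = 7769.6024.
Truncating gives code 7769.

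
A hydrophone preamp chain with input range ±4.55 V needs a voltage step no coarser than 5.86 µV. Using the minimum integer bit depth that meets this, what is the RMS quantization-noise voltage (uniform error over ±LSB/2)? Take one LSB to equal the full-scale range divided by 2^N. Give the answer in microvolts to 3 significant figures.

Full-scale range = 4.55 V − (-4.55 V) = 9.1 V.
Need 2^N ≥ 9.1 V / 5.86 µV = 1.553e6 → N_min = 21.
Step size = 9.1/2097152 V = 4.3392 µV.
V_rms = LSB/√12 = 1.25 µV.

1.25 µV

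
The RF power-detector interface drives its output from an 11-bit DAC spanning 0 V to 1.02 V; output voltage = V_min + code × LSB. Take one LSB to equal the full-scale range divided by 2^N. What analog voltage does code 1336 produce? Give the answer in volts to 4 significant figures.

V_FS = 1.02 V. LSB = 1.02 V / 2^11.
V_out = V_min + code × LSB = 0 V + 1336 × 1.02 V / 2048
      = 0 V + 0.665391 V = 0.665391 V.

0.6654 V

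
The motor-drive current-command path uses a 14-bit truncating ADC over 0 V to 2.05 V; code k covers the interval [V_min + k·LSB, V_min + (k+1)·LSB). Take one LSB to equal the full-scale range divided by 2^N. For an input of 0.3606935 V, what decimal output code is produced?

2882

Span = 2.05 V. LSB = 2.05 V / 2^14 ≈ 125.1 µV.
V_in − V_min = 0.3606935 − (0) = 0.3606935 V.
Divide by LSB: 0.3606935 × 16384/2.05 = 2882.7328.
Truncating gives code 2882.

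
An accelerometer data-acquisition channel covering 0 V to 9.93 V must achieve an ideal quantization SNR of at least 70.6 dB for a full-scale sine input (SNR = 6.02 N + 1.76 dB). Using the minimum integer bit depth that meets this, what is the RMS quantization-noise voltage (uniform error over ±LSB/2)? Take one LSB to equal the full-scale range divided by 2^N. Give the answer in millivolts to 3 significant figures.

0.700 mV

Span = 9.93 V.
Required N = ⌈(70.6 − 1.76)/6.02⌉ = ⌈11.435⌉ = 12.
Step size = 9.93/4096 V = 2.4243 mV.
RMS noise = LSB/√12 = 0.700 mV.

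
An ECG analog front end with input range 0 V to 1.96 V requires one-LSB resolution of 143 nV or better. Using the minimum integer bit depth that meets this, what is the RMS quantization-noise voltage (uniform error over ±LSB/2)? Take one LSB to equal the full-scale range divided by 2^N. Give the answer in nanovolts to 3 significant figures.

33.7 nV

Span = 1.96 V.
Need 2^N ≥ 1.96 V / 143 nV = 1.371e7 → N_min = 24.
LSB = 1.96 V ÷ 2^24 = 1.96/16777216 V = 116.83 nV.
RMS noise = LSB/√12 = 33.7 nV.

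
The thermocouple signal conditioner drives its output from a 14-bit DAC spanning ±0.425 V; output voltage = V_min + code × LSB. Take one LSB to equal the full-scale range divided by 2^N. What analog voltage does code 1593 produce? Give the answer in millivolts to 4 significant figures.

-342.4 mV

Range = 0.425 − (-0.425) = 0.85 V. LSB = 0.85 V / 2^14.
V_out = -0.425 + 1593 × (0.85/16384) V
      = -0.425 + 0.0826447 = -0.342355 V.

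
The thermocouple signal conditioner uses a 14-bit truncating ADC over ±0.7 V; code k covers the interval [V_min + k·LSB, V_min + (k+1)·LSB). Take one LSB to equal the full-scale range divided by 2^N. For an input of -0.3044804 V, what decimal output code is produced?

The full-scale span is 0.7 − (-0.7) = 1.4 V. LSB = 1.4 V / 2^14 ≈ 85.45 µV.
V_in − V_min = -0.3044804 − (-0.7) = 0.3955196 V.
Divide by LSB: 0.3955196 × 16384/1.4 = 4628.7094.
Truncating gives code 4628.

4628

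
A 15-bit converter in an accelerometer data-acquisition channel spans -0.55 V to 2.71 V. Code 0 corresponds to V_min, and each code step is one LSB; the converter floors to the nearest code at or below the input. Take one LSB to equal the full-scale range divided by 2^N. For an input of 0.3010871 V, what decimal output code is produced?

Full-scale range = 2.71 V − (-0.55 V) = 3.26 V. LSB = 3.26 V / 2^15 ≈ 99.49 µV.
(V_in − V_min) × 2^15/range = (0.3010871 − (-0.55)) × 32768/3.26 = 8554.731.
Floor → code = 8554.

8554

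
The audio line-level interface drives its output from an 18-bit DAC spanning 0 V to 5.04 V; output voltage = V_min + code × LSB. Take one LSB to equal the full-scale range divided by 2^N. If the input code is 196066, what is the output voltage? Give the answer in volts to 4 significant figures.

3.770 V

Range is 5.04 V. LSB = 5.04 V / 2^18.
Output = V_min + (196066/262144) × range = 0 + 0.747932 × 5.04 V
      = 0 + 3.76958 = 3.76958 V.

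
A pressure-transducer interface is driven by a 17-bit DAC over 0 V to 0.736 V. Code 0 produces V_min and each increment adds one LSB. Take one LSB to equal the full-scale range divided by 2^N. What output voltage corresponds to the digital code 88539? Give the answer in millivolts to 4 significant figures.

Span = 0.736 V. LSB = 0.736 V / 2^17.
V_out = V_min + code × LSB = 0 V + 88539 × 0.736 V / 131072
      = 0 V + 0.497167 V = 0.497167 V.

497.2 mV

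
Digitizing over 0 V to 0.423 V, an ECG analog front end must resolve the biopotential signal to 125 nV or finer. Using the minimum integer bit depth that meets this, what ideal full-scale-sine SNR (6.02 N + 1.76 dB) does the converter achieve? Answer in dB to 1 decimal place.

134.2 dB

Span = 0.423 V.
Required number of levels: 0.423/125 nV = 3.3840e6; smallest N with 2^N ≥ that is 22.
SNR = 6.02 × 22 + 1.76 = 134.20 dB.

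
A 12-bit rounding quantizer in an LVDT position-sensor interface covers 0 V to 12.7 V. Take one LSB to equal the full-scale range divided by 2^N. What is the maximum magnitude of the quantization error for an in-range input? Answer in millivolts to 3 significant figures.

1.55 mV

Range is 12.7 V.
LSB = 12.7 V / 2^12 = 3.1006 mV.
A rounding quantizer has |error| ≤ LSB/2 = 1.55 mV.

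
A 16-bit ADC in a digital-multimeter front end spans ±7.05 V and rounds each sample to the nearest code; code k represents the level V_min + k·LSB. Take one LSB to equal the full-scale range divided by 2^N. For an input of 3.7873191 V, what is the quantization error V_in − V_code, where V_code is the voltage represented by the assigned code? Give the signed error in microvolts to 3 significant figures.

Full-scale range = 7.05 V − (-7.05 V) = 14.1 V. LSB = 14.1 V / 2^16 ≈ 215.1 µV.
(3.7873191 − (-7.05)) / LSB = 10.8373191 × 65536/14.1 = 50371.2443. Nearest integer: k = 50371.
V_code = -7.05 + (50371/65536) × 14.1 = 3.7872665405 V.
Error = V_in − V_code = 3.7873191 − (3.7872665405) = +52.6 µV.

+52.6 µV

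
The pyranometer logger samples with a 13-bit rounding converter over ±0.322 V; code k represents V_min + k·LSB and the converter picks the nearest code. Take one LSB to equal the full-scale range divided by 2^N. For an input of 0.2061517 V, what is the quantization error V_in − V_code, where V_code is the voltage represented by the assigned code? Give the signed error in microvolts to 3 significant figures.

+27.7 µV

Span: 0.322 V − (-0.322 V) = 0.644 V. LSB = 0.644 V / 2^13 ≈ 78.61 µV.
Position in LSBs: (0.2061517 − (-0.322)) × 8192/0.644 = 6718.3521; rounding gives k = 6718.
Reconstructed level: -0.322 + 6718 × 0.644/8192 V = 0.2061240234 V.
e = 0.2061517 − (0.2061240234) = +27.7 µV.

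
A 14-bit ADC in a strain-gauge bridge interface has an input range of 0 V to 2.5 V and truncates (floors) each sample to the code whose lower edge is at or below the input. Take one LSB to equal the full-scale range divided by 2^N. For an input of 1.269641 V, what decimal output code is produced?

8320

Span = 2.5 V. LSB = 2.5 V / 2^14 ≈ 152.6 µV.
(V_in − V_min) × 2^14/range = (1.269641 − (0)) × 16384/2.5 = 8320.719.
Floor → code = 8320.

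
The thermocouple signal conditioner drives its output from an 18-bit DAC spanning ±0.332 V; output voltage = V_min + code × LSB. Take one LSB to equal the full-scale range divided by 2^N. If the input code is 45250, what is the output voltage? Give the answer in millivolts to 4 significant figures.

Range = 0.332 − (-0.332) = 0.664 V. LSB = 0.664 V / 2^18.
V_out = -0.332 + 45250 × (0.664/262144) V
      = -0.332 V + 0.114616 V = -0.217384 V.

-217.4 mV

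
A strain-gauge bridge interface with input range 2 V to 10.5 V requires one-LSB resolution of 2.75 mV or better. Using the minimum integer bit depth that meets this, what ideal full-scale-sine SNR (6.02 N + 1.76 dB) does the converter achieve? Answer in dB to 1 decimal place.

74.0 dB

Span: 10.5 V − (2 V) = 8.5 V.
Levels needed ≥ 8.5/2.75 mV = 3091. 2^12 = 4096 suffices, so N_min = 12.
6.02(12) + 1.76 = 74.00 dB.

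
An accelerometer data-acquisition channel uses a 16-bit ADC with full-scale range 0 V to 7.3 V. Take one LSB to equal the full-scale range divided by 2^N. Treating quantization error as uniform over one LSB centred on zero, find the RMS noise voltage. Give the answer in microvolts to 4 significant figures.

Span = 7.3 V.
LSB = 7.3 V / 2^16 = 111.389 µV.
For a uniform distribution on [−LSB/2, +LSB/2], V_rms = LSB/√12 = 111.389 µV/3.4641 = 32.16 µV.

32.16 µV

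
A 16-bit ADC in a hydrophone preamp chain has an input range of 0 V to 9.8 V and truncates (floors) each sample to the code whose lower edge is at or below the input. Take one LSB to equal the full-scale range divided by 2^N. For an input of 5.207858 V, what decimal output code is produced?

34826

V_FS = 9.8 V. LSB = 9.8 V / 2^16 ≈ 149.5 µV.
(V_in − V_min) × 2^16/range = (5.207858 − (0)) × 65536/9.8 = 34826.753.
Floor → code = 34826.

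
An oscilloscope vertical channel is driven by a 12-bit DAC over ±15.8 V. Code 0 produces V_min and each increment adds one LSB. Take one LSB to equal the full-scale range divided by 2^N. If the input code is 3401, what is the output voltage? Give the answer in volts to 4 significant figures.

Span: 15.8 V − (-15.8 V) = 31.6 V. LSB = 31.6 V / 2^12.
V_out = V_min + code × LSB = -15.8 V + 3401 × 31.6 V / 4096
      = -15.8 V + 26.2382 V = 10.4382 V.

10.44 V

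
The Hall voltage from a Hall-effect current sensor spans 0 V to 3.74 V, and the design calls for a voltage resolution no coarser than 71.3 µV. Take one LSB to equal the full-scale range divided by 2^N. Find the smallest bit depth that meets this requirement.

16 bits

Span = 3.74 V.
Required number of levels: 3.74/71.3 µV = 52454; smallest N with 2^N ≥ that is 16.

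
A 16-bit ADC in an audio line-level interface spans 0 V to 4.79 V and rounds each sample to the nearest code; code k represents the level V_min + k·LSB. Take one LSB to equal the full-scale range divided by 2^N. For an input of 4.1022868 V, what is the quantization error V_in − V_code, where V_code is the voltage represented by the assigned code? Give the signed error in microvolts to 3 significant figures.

−13.2 µV

Full-scale range = 4.79 V. LSB = 4.79 V / 2^16 ≈ 73.09 µV.
(4.1022868 − (0)) / LSB = 4.1022868 × 65536/4.79 = 56126.8200. Nearest integer: k = 56127.
V_code = V_min + k × range/2^16 = 0 + 56127 × 4.79/65536 = 4.1022999573 V.
Error = V_in − V_code = 4.1022868 − (4.1022999573) = −13.2 µV.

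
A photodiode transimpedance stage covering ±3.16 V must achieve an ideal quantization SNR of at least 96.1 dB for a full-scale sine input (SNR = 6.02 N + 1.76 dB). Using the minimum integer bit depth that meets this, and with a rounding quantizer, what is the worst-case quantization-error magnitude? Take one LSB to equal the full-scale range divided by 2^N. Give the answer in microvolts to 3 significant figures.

48.2 µV

The full-scale span is 3.16 − (-3.16) = 6.32 V.
6.02 N + 1.76 ≥ 96.1 gives N ≥ 15.671, so the minimum integer is 16.
Step size = 6.32/65536 V = 96.436 µV.
Max error for round-to-nearest is LSB/2 = 48.2 µV.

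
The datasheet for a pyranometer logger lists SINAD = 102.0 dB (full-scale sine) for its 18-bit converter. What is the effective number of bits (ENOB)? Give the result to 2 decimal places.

ENOB = (102.0 − 1.76)/6.02 = 16.6512 bits.

16.65 bits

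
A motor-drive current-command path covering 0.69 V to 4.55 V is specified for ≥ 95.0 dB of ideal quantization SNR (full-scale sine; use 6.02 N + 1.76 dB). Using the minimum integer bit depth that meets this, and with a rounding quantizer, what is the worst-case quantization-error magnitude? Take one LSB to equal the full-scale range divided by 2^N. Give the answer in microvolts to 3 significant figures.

29.4 µV

Span: 4.55 V − (0.69 V) = 3.86 V.
Required N = ⌈(95.0 − 1.76)/6.02⌉ = ⌈15.488⌉ = 16.
LSB = 3.86 V / 2^16 = 58.899 µV.
|e|_max = LSB/2 = 29.4 µV.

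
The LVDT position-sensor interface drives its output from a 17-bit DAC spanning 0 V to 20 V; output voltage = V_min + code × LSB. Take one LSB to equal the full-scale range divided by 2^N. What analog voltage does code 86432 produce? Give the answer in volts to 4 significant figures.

13.19 V

Span = 20 V. LSB = 20 V / 2^17.
V_out = 0 + 86432 × (20/131072) V
      = 0 + 13.1885 = 13.1885 V.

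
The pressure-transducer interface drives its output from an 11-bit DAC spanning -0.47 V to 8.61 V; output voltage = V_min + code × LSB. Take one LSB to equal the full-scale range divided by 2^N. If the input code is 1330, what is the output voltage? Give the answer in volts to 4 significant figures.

Span: 8.61 V − (-0.47 V) = 9.08 V. LSB = 9.08 V / 2^11.
Output = V_min + (1330/2048) × range = -0.47 + 0.649414 × 9.08 V
      = -0.47 V + 5.89668 V = 5.42668 V.

5.427 V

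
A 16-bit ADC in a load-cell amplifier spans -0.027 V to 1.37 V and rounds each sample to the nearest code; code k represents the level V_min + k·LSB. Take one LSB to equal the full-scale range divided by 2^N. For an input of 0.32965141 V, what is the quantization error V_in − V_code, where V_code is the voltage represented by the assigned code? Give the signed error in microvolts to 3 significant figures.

Range = 1.37 − (-0.027) = 1.397 V. LSB = 1.397 V / 2^16 ≈ 21.32 µV.
(0.32965141 − (-0.027)) / LSB = 0.35665141 × 65536/1.397 = 16731.2146. Nearest integer: k = 16731.
V_code = -0.027 + (16731/65536) × 1.397 = 0.32964683533 V.
Error = V_in − V_code = 0.32965141 − (0.32964683533) = +4.57 µV.

+4.57 µV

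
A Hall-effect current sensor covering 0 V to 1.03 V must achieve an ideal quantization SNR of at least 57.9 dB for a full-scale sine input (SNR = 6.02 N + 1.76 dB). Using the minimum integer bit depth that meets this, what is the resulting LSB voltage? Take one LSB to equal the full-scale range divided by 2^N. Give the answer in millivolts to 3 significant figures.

V_FS = 1.03 V.
N ≥ (57.9 − 1.76)/6.02 = 9.326 → N_min = 10.
Step size = 1.03/1024 V = 1.01 mV.

1.01 mV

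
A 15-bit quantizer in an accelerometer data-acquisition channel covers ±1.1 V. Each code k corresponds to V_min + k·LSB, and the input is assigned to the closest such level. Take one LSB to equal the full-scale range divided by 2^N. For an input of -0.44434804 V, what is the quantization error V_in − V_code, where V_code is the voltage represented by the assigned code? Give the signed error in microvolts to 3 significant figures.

The full-scale span is 1.1 − (-1.1) = 2.2 V. LSB = 2.2 V / 2^15 ≈ 67.14 µV.
Position in LSBs: (-0.44434804 − (-1.1)) × 32768/2.2 = 9765.6379; rounding gives k = 9766.
V_code = V_min + k × range/2^15 = -1.1 + 9766 × 2.2/32768 = -0.44432373047 V.
Error = V_in − V_code = -0.44434804 − (-0.44432373047) = −24.3 µV.

−24.3 µV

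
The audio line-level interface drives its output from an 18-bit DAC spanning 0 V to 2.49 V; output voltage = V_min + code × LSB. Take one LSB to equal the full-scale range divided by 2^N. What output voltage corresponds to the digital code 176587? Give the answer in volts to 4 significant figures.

1.677 V

V_FS = 2.49 V. LSB = 2.49 V / 2^18.
V_out = V_min + code × LSB = 0 V + 176587 × 2.49 V / 262144
      = 0 V + 1.67733 V = 1.67733 V.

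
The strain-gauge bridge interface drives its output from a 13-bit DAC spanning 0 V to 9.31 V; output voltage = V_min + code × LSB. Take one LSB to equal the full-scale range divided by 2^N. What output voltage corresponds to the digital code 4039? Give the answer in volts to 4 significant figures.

4.590 V

Span = 9.31 V. LSB = 9.31 V / 2^13.
Output = V_min + (4039/8192) × range = 0 + 0.493042 × 9.31 V
      = 0 V + 4.59022 V = 4.59022 V.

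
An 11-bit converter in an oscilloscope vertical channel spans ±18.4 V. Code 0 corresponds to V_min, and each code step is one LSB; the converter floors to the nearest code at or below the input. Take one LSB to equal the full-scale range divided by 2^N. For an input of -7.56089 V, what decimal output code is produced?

603

Full-scale range = 18.4 V − (-18.4 V) = 36.8 V. LSB = 36.8 V / 2^11 ≈ 17.97 mV.
V_in − V_min = -7.56089 − (-18.4) = 10.83911 V.
Divide by LSB: 10.83911 × 2048/36.8 = 603.2200.
Truncating gives code 603.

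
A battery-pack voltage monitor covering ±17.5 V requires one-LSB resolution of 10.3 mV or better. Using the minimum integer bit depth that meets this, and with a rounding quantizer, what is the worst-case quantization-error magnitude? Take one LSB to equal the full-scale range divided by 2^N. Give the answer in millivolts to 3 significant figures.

The full-scale span is 17.5 − (-17.5) = 35 V.
Required number of levels: 35/10.3 mV = 3398.1; smallest N with 2^N ≥ that is 12.
Step size = 35/4096 V = 8.5449 mV.
Max error for round-to-nearest is LSB/2 = 4.27 mV.

4.27 mV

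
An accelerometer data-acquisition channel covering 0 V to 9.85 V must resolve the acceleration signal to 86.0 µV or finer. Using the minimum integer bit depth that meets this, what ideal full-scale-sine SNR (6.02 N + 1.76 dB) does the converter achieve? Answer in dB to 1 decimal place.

Range is 9.85 V.
Need 2^N ≥ 9.85 V / 86.0 µV = 114500 → N_min = 17.
6.02(17) + 1.76 = 104.10 dB.

104.1 dB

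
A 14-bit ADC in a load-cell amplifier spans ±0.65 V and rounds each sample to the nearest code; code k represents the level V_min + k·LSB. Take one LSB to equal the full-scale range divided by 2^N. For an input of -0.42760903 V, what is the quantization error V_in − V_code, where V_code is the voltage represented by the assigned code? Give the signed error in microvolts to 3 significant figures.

−15.0 µV

Full-scale range = 0.65 V − (-0.65 V) = 1.3 V. LSB = 1.3 V / 2^14 ≈ 79.35 µV.
(-0.42760903 − (-0.65)) / LSB = 0.22239097 × 16384/1.3 = 2802.8105. Nearest integer: k = 2803.
V_code = V_min + k × range/2^14 = -0.65 + 2803 × 1.3/16384 = -0.42759399414 V.
V_in − V_code = -0.42760903 − (-0.42759399414) = −15.0 µV.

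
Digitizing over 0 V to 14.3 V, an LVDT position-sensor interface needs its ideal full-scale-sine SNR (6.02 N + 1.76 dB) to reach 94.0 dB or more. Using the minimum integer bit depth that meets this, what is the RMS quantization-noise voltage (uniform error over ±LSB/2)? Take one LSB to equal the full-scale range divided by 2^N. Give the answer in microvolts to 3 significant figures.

63.0 µV

V_FS = 14.3 V.
N ≥ (94.0 − 1.76)/6.02 = 15.322 → N_min = 16.
LSB = 14.3 V ÷ 2^16 = 14.3/65536 V = 218.20 µV.
RMS noise = LSB/√12 = 63.0 µV.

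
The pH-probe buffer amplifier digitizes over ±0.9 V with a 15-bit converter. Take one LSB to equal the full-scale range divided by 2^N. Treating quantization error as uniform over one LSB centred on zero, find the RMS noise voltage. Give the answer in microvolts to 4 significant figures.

Span: 0.9 V − (-0.9 V) = 1.8 V.
Step size = 1.8/32768 V = 54.9316 µV.
σ_q = LSB/√12 = 54.9316 µV/3.4641 = 15.86 µV.

15.86 µV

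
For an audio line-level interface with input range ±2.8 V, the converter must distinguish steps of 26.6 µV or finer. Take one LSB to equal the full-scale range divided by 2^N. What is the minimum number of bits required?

18 bits

Span: 2.8 V − (-2.8 V) = 5.6 V.
Levels needed ≥ 5.6/26.6 µV = 210500. 2^18 = 262144 suffices, so N_min = 18.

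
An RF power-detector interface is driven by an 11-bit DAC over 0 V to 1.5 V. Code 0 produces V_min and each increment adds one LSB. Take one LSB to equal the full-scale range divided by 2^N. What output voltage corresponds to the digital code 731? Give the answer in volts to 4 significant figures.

0.5354 V

Full-scale range = 1.5 V. LSB = 1.5 V / 2^11.
V_out = V_min + code × LSB = 0 V + 731 × 1.5 V / 2048
      = 0 V + 0.535400 V = 0.535400 V.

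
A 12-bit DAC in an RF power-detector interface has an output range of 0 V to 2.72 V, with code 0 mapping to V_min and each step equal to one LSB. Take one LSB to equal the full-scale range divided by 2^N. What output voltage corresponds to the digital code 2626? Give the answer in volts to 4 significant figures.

1.744 V

Span = 2.72 V. LSB = 2.72 V / 2^12.
Output = V_min + (2626/4096) × range = 0 + 0.641113 × 2.72 V
      = 0 + 1.74383 = 1.74383 V.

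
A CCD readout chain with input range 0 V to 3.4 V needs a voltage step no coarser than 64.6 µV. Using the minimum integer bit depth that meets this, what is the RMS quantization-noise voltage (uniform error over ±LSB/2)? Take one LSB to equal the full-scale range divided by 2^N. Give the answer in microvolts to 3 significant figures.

Span = 3.4 V.
Required number of levels: 3.4/64.6 µV = 52632; smallest N with 2^N ≥ that is 16.
LSB = 3.4 V ÷ 2^16 = 3.4/65536 V = 51.880 µV.
V_rms = LSB/√12 = 15.0 µV.

15.0 µV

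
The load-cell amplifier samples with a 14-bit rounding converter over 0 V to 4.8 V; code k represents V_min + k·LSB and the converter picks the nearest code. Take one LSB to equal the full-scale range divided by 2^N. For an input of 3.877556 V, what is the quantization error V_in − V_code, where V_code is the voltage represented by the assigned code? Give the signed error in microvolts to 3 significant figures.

V_FS = 4.8 V. LSB = 4.8 V / 2^14 ≈ 293.0 µV.
(V_in − V_min)/LSB = (3.877556 − (0)) × 16384/4.8 = 13235.3911 → nearest code k = 13235.
V_code = 0 + (13235/16384) × 4.8 = 3.8774414063 V.
e = 3.877556 − (3.8774414063) = +115 µV.

+115 µV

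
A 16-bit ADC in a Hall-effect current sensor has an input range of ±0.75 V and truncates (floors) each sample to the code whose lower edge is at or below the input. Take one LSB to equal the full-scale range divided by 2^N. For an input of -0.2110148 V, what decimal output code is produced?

Span: 0.75 V − (-0.75 V) = 1.5 V. LSB = 1.5 V / 2^16 ≈ 22.89 µV.
V_in − V_min = -0.2110148 − (-0.75) = 0.5389852 V.
Divide by LSB: 0.5389852 × 65536/1.5 = 23548.6227.
Truncating gives code 23548.

23548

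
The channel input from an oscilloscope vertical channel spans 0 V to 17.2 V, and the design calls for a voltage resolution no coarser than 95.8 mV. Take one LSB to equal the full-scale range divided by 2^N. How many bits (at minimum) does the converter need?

V_FS = 17.2 V.
17.2 V / 95.8 mV = 179.5. Since 2^7 = 128 and 2^8 = 256, N = 8.

8 bits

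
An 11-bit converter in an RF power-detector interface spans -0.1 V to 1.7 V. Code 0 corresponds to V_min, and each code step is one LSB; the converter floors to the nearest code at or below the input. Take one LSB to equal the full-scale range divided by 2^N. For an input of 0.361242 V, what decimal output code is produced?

The full-scale span is 1.7 − (-0.1) = 1.8 V. LSB = 1.8 V / 2^11 ≈ 0.8789 mV.
(V_in − V_min) × 2^11/range = (0.361242 − (-0.1)) × 2048/1.8 = 524.791.
Floor → code = 524.

524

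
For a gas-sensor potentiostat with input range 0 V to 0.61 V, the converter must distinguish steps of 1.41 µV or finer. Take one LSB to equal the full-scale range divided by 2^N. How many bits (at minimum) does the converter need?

19 bits

Span = 0.61 V.
Required number of levels: 0.61/1.41 µV = 432620; smallest N with 2^N ≥ that is 19.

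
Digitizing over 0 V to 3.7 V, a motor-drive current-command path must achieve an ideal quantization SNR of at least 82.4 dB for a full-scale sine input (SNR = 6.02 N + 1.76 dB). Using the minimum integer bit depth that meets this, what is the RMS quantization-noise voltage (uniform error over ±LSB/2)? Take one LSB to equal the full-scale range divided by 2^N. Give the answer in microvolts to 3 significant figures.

V_FS = 3.7 V.
Required N = ⌈(82.4 − 1.76)/6.02⌉ = ⌈13.395⌉ = 14.
One LSB is 3.7 V / 16384 = 225.83 µV.
RMS noise = LSB/√12 = 65.2 µV.

65.2 µV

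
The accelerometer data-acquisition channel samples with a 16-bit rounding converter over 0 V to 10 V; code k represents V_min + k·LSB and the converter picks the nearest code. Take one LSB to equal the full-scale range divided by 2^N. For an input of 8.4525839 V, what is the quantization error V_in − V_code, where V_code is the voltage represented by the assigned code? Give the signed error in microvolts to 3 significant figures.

Span = 10 V. LSB = 10 V / 2^16 ≈ 152.6 µV.
Position in LSBs: (8.4525839 − (0)) × 65536/10 = 55394.8538; rounding gives k = 55395.
V_code = 0 + (55395/65536) × 10 = 8.4526062012 V.
Error = V_in − V_code = 8.4525839 − (8.4526062012) = −22.3 µV.

−22.3 µV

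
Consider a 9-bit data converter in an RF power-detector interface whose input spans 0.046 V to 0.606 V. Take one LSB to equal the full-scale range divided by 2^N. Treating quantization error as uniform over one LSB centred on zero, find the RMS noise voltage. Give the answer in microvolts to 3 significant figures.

Span: 0.606 V − (0.046 V) = 0.56 V.
One LSB is 0.56 V / 512 = 1.0938 mV.
For a uniform distribution on [−LSB/2, +LSB/2], V_rms = LSB/√12 = 1.0938 mV/3.4641 = 316 µV.

316 µV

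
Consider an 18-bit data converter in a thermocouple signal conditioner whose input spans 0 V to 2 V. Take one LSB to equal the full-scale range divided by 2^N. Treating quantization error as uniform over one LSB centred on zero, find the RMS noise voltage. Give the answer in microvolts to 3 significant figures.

Range is 2 V.
One LSB is 2 V / 262144 = 7.6294 µV.
σ_q = LSB/√12 = 7.6294 µV/3.4641 = 2.20 µV.

2.20 µV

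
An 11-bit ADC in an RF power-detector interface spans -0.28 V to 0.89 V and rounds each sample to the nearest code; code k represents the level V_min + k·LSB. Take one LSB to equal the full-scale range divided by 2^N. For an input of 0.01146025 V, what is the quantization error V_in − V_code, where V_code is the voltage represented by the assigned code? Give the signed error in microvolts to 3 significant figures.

Range = 0.89 − (-0.28) = 1.17 V. LSB = 1.17 V / 2^11 ≈ 0.5713 mV.
(0.01146025 − (-0.28)) / LSB = 0.29146025 × 2048/1.17 = 510.1800. Nearest integer: k = 510.
V_code = V_min + k × range/2^11 = -0.28 + 510 × 1.17/2048 = 0.01135742188 V.
Error = V_in − V_code = 0.01146025 − (0.01135742188) = +103 µV.

+103 µV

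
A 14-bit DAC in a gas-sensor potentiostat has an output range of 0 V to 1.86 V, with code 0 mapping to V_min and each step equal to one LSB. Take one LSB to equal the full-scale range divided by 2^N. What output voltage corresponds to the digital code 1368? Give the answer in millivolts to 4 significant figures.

Full-scale range = 1.86 V. LSB = 1.86 V / 2^14.
V_out = 0 + 1368 × (1.86/16384) V
      = 0 V + 0.155303 V = 0.155303 V.

155.3 mV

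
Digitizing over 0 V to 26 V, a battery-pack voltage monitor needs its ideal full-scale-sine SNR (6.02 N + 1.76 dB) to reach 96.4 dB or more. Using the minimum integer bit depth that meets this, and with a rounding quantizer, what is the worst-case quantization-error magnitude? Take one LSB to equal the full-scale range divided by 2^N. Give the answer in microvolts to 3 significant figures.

Span = 26 V.
Required N = ⌈(96.4 − 1.76)/6.02⌉ = ⌈15.721⌉ = 16.
LSB = 26 V ÷ 2^16 = 26/65536 V = 396.73 µV.
Max error for round-to-nearest is LSB/2 = 198 µV.

198 µV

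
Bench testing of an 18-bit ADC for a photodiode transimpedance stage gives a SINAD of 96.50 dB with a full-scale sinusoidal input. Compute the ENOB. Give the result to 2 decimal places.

15.74 bits

Inverting SNR = 6.02 N + 1.76: N_eff = (96.50 − 1.76)/6.02 = 15.7375.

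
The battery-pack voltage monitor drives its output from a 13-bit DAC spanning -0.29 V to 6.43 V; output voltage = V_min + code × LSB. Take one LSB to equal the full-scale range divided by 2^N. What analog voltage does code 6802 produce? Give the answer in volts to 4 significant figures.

5.290 V

Range = 6.43 − (-0.29) = 6.72 V. LSB = 6.72 V / 2^13.
V_out = -0.29 + 6802 × (6.72/8192) V
      = -0.29 V + 5.57977 V = 5.28977 V.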